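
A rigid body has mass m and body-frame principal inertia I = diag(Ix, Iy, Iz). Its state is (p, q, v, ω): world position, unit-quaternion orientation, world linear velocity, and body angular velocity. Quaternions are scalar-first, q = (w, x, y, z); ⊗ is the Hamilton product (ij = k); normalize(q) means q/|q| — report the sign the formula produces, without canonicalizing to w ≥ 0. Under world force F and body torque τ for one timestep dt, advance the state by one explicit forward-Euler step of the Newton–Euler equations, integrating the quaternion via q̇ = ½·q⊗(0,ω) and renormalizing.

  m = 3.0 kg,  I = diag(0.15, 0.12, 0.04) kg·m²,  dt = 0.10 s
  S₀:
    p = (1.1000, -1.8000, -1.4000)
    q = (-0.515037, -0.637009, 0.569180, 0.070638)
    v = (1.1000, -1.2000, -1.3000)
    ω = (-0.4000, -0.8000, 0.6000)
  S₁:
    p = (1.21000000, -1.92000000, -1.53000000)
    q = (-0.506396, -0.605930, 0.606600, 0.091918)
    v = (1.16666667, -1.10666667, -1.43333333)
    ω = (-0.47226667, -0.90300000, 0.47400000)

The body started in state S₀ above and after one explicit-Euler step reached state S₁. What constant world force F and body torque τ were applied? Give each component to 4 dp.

F = (2.0000, 2.8000, -4.0000)
τ = (-0.0700, -0.1500, -0.0600)

velocity change Δv = (0.06666667, 0.09333333, -0.13333333)
applied force F = (2.0000, 2.8000, -4.0000)
Δω = ω₁−ω₀ = (-0.07226667, -0.10300000, -0.12600000)
precession coupling = (0.0384, -0.0264, -0.0096)
τ = I·(Δω/dt) + ω₀×(Iω₀) = (-0.0700, -0.1500, -0.0600)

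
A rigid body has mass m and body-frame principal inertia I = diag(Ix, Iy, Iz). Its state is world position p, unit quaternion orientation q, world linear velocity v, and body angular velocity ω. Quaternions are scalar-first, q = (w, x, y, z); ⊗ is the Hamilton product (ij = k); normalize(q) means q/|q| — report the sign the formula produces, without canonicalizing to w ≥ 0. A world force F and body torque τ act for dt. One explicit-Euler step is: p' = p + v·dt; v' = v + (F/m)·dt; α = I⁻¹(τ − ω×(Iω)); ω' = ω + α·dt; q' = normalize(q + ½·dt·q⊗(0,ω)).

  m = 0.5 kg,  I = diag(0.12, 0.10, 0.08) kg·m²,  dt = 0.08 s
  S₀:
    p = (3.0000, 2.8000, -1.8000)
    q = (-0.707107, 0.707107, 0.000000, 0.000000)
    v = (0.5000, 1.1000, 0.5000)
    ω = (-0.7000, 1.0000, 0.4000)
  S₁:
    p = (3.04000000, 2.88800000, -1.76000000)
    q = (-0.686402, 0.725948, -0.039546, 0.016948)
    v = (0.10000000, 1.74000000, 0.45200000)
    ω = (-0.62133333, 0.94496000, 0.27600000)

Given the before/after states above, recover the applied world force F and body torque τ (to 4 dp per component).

v₁ − v₀ = (-0.40000000, 0.64000000, -0.04800000)
F = m·Δv/dt = (-2.5000, 4.0000, -0.3000)
Δω = ω₁−ω₀ = (0.07866667, -0.05504000, -0.12400000)
precession coupling = (-0.0080, -0.0112, 0.0140)
τ = I·(Δω/dt) + ω₀×(Iω₀) = (0.1100, -0.0800, -0.1100)

F = (-2.5000, 4.0000, -0.3000)
τ = (0.1100, -0.0800, -0.1100)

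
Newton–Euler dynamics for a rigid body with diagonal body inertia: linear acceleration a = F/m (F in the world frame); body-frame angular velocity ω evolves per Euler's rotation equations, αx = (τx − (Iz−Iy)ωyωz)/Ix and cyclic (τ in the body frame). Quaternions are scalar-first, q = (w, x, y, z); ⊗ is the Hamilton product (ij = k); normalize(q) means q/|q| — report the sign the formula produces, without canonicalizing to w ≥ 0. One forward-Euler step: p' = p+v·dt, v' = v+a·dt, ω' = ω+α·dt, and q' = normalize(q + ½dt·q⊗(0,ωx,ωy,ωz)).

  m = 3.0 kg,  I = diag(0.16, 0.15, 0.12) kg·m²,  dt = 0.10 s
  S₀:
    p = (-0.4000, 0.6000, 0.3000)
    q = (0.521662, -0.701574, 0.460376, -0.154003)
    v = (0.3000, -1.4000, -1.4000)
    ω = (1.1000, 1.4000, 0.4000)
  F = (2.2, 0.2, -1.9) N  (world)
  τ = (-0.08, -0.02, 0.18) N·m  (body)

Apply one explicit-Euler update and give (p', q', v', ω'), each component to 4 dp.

p' = (-0.3700, 0.4600, 0.1600)
q' = (0.5289, -0.6502, 0.5004, -0.2171)
v' = (0.3733, -1.3933, -1.4633)
ω' = (1.0605, 1.3749, 0.5628)

gyro term ω×Iω = (-0.0168, 0.0176, -0.0154)
angular accel α = (-0.3950, -0.2507, 1.6283)
ω + α·dt = (1.0605, 1.3749, 0.5628)
q⊗(0,ω) = (0.1888062, 0.9735828, 0.8415531, -1.2799524)
q' = normalize(q + ½dt·q⊗(0,ω)) = (0.5289, -0.6502, 0.5004, -0.2171)
a = (0.7333, 0.0667, -0.6333)
new position p' = (-0.3700, 0.4600, 0.1600)
v' = v + a·dt = (0.3733, -1.3933, -1.4633)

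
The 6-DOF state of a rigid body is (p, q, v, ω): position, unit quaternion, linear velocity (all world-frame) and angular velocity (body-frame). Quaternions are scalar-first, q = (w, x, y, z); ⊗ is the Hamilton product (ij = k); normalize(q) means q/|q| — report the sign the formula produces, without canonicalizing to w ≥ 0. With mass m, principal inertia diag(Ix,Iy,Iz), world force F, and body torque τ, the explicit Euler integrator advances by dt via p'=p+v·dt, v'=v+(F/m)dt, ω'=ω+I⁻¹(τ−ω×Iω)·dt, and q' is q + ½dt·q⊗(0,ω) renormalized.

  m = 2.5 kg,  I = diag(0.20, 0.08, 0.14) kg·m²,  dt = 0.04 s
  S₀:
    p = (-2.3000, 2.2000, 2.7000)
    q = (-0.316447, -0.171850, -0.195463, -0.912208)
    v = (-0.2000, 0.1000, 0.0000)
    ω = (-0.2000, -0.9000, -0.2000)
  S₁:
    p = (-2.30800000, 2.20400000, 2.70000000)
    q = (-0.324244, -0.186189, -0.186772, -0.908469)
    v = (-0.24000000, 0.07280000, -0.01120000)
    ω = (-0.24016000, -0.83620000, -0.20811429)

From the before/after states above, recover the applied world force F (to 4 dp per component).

velocity change Δv = (-0.04000000, -0.02720000, -0.01120000)
F = m·Δv/dt = (-2.5000, -1.7000, -0.7000)

F = (-2.5000, -1.7000, -0.7000)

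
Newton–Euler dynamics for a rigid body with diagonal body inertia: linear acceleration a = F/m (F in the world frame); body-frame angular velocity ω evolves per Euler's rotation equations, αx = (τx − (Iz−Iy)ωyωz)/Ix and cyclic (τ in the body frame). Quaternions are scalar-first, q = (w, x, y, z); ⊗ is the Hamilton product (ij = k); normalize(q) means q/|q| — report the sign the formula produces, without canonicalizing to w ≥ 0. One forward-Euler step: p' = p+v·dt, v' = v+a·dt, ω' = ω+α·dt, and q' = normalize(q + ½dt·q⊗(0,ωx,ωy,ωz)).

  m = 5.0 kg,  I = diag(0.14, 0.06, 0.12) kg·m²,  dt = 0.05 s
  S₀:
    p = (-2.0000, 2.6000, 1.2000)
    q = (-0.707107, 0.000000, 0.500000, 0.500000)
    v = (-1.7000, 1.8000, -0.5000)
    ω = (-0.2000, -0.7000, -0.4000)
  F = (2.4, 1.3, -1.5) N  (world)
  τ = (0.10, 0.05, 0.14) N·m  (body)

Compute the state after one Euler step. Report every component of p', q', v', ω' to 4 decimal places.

gyro term ω×Iω = (0.0168, 0.0016, -0.0112)
α = I⁻¹(τ − ω×Iω) = (0.5943, 0.8067, 1.2600)
ω' = ω + α·dt = (-0.1703, -0.6597, -0.3370)
Hamilton product q⊗(0,ω) = (0.5500000, 0.2914214, 0.3949749, 0.3828428)
q + ½dt·q⊗(0,ω), renormalized = (-0.6932, 0.0073, 0.5098, 0.5095)
new position p' = (-2.0850, 2.6900, 1.1750)
v + (F/m)dt = (-1.6760, 1.8130, -0.5150)

p' = (-2.0850, 2.6900, 1.1750)
q' = (-0.6932, 0.0073, 0.5098, 0.5095)
v' = (-1.6760, 1.8130, -0.5150)
ω' = (-0.1703, -0.6597, -0.3370)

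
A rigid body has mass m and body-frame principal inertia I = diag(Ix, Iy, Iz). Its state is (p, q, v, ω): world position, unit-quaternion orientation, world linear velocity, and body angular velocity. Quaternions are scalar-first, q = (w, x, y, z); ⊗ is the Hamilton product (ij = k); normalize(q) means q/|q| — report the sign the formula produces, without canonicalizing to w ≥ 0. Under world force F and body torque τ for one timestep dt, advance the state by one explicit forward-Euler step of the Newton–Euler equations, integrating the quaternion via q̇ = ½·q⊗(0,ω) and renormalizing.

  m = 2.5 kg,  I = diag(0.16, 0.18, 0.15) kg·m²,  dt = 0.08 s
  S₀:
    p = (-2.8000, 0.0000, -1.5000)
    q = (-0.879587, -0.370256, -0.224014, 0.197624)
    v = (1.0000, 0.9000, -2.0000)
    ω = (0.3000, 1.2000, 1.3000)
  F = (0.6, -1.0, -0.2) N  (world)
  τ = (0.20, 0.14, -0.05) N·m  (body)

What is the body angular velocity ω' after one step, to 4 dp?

ω' = (0.4234, 1.2605, 1.2695)

gyro term ω×Iω = (-0.0468, 0.0039, 0.0072)
angular accel α = (1.5425, 0.7561, -0.3813)
ω + α·dt = (0.4234, 1.2605, 1.2695)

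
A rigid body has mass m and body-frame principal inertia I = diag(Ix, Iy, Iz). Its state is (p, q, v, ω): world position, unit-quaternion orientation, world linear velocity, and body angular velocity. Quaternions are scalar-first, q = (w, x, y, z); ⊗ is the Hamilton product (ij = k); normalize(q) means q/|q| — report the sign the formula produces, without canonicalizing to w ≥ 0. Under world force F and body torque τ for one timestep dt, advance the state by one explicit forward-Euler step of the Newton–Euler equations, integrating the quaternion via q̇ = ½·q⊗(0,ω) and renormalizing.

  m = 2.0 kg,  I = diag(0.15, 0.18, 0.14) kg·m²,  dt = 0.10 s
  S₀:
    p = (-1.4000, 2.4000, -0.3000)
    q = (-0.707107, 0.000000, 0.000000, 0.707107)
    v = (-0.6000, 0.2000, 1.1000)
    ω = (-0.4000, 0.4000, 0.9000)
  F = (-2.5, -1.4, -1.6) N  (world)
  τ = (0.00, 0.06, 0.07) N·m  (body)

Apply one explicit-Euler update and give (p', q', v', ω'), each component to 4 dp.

linear accel F/m = (-1.2500, -0.7000, -0.8000)
new position p' = (-1.4600, 2.4200, -0.1900)
new velocity v' = (-0.7250, 0.1300, 1.0200)
α = I⁻¹(τ − ω×Iω) = (0.0960, 0.3533, 0.5343)
ω' = ω + α·dt = (-0.3904, 0.4353, 0.9534)
q⊗(0,ω) = (-0.6363963, 0.0000000, -0.5656856, -0.6363963)
updated quaternion q' = (-0.7379, 0.0000, -0.0282, 0.6743)

p' = (-1.4600, 2.4200, -0.1900)
q' = (-0.7379, 0.0000, -0.0282, 0.6743)
v' = (-0.7250, 0.1300, 1.0200)
ω' = (-0.3904, 0.4353, 0.9534)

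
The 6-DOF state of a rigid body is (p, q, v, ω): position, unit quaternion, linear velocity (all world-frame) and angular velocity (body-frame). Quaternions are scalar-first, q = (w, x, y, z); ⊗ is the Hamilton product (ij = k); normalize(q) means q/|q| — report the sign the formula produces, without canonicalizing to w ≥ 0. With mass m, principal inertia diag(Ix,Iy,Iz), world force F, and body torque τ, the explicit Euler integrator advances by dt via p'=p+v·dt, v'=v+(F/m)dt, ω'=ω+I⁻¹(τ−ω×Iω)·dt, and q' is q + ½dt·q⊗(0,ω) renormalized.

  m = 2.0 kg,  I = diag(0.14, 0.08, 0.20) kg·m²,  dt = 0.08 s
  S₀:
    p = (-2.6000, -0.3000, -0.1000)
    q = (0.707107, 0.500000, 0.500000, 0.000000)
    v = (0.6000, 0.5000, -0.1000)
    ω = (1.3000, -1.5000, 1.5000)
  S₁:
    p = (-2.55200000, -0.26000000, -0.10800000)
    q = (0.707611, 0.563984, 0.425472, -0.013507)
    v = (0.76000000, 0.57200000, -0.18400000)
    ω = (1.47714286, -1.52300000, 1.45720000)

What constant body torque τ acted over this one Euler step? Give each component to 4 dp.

rate change Δω = (0.17714286, -0.02300000, -0.04280000)
applied torque τ = (0.0400, -0.1400, 0.0100)

τ = (0.0400, -0.1400, 0.0100)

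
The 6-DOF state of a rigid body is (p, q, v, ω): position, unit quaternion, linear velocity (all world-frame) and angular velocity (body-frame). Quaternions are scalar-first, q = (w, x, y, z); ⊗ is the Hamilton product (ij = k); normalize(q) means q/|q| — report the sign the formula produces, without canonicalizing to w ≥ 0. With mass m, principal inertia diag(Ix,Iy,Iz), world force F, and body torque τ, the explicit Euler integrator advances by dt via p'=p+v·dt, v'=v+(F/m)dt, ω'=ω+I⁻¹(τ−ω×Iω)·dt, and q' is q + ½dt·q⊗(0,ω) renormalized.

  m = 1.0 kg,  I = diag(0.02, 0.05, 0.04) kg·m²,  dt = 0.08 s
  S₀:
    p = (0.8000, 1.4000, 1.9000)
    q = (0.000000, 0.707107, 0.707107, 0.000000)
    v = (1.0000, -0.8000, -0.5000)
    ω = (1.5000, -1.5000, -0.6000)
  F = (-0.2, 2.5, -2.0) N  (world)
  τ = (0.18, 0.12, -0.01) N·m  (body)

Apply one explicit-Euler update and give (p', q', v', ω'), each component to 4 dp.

p + v·dt = (0.8800, 1.3360, 1.8600)
v' = v + a·dt = (0.9840, -0.6000, -0.6600)
precession coupling ω×(Iω) = (-0.0090, 0.0180, -0.0675)
angular accel α = (9.4500, 2.0400, 1.4375)
ω' = ω + α·dt = (2.2560, -1.3368, -0.4850)
q⊗(0,ω) = (0.0000000, -0.4242642, 0.4242642, -2.1213210)
q + ½dt·q⊗(0,ω), renormalized = (0.0000, 0.6875, 0.7213, -0.0845)

p' = (0.8800, 1.3360, 1.8600)
q' = (0.0000, 0.6875, 0.7213, -0.0845)
v' = (0.9840, -0.6000, -0.6600)
ω' = (2.2560, -1.3368, -0.4850)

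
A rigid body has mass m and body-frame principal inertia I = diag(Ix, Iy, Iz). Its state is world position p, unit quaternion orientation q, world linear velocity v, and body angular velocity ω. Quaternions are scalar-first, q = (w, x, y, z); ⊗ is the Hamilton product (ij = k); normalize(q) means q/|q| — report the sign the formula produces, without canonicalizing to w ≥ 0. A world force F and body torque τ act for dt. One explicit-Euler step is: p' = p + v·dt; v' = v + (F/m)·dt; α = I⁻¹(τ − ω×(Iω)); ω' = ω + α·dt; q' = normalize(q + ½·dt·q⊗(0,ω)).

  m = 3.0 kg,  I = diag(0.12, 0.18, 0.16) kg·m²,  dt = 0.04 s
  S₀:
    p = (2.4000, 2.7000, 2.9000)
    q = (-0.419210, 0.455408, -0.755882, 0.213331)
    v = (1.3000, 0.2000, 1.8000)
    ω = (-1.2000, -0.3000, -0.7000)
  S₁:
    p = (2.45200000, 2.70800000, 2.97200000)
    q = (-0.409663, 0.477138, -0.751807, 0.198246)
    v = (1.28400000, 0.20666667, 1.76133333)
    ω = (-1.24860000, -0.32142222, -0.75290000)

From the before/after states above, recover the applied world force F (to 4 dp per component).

Δv = v₁−v₀ = (-0.01600000, 0.00666667, -0.03866667)
F = m·Δv/dt = (-1.2000, 0.5000, -2.9000)

F = (-1.2000, 0.5000, -2.9000)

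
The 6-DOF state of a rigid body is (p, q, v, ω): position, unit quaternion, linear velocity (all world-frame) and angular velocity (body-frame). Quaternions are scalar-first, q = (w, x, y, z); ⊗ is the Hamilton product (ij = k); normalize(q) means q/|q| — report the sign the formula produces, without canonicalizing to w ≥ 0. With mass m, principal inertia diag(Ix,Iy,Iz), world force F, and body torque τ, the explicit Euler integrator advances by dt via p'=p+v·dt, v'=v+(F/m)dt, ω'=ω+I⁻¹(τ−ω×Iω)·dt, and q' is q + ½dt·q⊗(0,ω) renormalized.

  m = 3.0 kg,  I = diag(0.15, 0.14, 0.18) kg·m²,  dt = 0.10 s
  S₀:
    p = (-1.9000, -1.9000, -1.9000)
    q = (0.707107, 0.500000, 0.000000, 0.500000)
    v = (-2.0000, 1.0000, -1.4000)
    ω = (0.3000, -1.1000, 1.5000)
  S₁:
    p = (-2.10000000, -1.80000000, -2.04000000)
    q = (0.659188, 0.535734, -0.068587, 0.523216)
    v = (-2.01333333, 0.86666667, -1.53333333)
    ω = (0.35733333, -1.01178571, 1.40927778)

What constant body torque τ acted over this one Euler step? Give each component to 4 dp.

τ = (0.0200, 0.1100, -0.1600)

ω₁ − ω₀ = (0.05733333, 0.08821429, -0.09072222)
applied torque τ = (0.0200, 0.1100, -0.1600)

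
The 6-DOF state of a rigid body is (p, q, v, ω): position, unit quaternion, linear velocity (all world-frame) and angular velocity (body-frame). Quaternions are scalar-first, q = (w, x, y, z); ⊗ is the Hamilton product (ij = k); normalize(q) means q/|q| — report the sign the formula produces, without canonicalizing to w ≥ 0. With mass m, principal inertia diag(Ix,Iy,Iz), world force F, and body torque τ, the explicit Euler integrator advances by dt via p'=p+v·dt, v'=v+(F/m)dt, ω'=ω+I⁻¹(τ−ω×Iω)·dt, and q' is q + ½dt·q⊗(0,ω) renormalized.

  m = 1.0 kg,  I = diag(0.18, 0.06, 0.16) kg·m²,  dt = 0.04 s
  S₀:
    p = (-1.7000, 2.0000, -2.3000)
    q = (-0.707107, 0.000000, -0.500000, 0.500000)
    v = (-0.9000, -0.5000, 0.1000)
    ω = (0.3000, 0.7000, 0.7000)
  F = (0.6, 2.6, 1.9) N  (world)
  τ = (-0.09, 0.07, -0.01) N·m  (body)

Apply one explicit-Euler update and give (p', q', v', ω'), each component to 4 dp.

gyro term ω×Iω = (0.0490, 0.0042, -0.0252)
(τ − ω×Iω)/I = (-0.7722, 1.0967, 0.0950)
ω + α·dt = (0.2691, 0.7439, 0.7038)
Hamilton product q⊗(0,ω) = (0.0000000, -0.9121321, -0.3449749, -0.3449749)
updated quaternion q' = (-0.7070, -0.0182, -0.5068, 0.4930)
a = F/m = (0.6000, 2.6000, 1.9000)
p' = p + v·dt = (-1.7360, 1.9800, -2.2960)
new velocity v' = (-0.8760, -0.3960, 0.1760)

p' = (-1.7360, 1.9800, -2.2960)
q' = (-0.7070, -0.0182, -0.5068, 0.4930)
v' = (-0.8760, -0.3960, 0.1760)
ω' = (0.2691, 0.7439, 0.7038)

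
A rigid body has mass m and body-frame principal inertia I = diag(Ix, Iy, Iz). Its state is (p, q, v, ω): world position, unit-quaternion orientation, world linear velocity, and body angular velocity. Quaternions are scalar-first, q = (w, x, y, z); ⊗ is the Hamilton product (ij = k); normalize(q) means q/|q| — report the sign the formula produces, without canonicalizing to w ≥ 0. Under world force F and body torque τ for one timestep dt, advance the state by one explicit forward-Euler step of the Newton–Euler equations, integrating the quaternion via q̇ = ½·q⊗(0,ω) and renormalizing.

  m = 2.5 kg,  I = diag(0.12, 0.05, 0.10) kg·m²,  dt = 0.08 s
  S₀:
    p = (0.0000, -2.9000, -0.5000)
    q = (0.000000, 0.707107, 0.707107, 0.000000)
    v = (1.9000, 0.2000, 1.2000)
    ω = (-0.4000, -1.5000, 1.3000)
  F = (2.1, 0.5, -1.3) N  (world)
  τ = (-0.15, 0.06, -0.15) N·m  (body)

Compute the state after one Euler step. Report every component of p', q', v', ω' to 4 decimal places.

new position p' = (0.1520, -2.8840, -0.4040)
v' = v + a·dt = (1.9672, 0.2160, 1.1584)
gyro term ω×Iω = (-0.0975, -0.0104, -0.0420)
angular accel α = (-0.4375, 1.4080, -1.0800)
ω + α·dt = (-0.4350, -1.3874, 1.2136)
2q̇ = q⊗(0,ω) = (1.3435033, 0.9192391, -0.9192391, -0.7778177)
updated quaternion q' = (0.0536, 0.7414, 0.6681, -0.0310)

p' = (0.1520, -2.8840, -0.4040)
q' = (0.0536, 0.7414, 0.6681, -0.0310)
v' = (1.9672, 0.2160, 1.1584)
ω' = (-0.4350, -1.3874, 1.2136)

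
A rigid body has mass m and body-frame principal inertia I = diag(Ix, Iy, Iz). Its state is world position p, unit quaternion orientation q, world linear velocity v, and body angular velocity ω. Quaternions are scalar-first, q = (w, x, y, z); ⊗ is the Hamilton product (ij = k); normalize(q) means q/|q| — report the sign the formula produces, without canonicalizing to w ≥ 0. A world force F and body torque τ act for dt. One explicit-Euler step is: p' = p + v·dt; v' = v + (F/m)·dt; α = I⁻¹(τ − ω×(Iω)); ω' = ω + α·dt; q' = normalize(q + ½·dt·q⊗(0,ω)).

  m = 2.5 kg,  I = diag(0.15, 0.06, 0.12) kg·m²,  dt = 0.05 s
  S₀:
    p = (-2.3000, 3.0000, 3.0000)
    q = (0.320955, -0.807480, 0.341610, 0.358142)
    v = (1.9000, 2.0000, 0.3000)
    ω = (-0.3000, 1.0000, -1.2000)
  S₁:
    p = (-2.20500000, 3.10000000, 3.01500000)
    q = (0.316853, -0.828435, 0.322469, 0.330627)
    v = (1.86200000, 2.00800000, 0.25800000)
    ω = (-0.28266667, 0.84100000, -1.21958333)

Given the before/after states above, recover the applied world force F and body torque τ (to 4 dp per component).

Δv = v₁−v₀ = (-0.03800000, 0.00800000, -0.04200000)
F = m·Δv/dt = (-1.9000, 0.4000, -2.1000)
ω₁ − ω₀ = (0.01733333, -0.15900000, -0.01958333)
applied torque τ = (-0.0200, -0.1800, -0.0200)

F = (-1.9000, 0.4000, -2.1000)
τ = (-0.0200, -0.1800, -0.0200)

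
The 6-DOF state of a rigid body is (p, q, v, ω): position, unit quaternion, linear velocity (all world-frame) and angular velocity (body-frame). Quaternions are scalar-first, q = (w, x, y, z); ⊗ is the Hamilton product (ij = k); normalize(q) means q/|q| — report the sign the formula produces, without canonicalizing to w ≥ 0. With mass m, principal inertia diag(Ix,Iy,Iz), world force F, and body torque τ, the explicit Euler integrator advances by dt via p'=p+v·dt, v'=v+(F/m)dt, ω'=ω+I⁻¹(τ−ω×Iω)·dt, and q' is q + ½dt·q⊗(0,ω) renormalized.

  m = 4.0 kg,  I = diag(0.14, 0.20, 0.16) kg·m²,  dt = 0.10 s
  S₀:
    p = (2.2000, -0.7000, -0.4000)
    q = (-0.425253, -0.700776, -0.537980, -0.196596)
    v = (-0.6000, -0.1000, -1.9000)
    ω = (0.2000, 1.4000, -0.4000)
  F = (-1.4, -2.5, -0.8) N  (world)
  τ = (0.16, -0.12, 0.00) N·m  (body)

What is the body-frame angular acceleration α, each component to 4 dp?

ω×(Iω) gyroscopic = (0.0224, 0.0016, 0.0168)
angular accel α = (0.9829, -0.6080, -0.1050)

α = (0.9829, -0.6080, -0.1050)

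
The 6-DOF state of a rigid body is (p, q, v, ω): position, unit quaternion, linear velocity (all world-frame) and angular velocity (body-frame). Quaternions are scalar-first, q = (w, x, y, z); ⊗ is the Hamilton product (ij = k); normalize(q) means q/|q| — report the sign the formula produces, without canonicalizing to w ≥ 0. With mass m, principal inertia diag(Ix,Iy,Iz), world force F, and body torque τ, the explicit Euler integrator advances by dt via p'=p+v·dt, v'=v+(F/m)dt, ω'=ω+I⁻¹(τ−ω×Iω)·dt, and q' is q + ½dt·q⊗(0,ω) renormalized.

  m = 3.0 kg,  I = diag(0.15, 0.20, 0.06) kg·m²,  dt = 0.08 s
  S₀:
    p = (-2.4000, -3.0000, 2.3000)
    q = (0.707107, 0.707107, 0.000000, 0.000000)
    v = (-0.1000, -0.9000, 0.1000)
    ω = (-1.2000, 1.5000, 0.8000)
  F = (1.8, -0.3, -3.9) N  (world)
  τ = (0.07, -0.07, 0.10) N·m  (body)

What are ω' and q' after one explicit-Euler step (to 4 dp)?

precession coupling ω×(Iω) = (-0.1680, -0.0864, -0.0900)
α = I⁻¹(τ − ω×Iω) = (1.5867, 0.0820, 3.1667)
new body rate ω' = (-1.0731, 1.5066, 1.0533)
2q̇ = q⊗(0,ω) = (0.8485284, -0.8485284, 0.4949749, 1.6263461)
q' = normalize(q + ½dt·q⊗(0,ω)) = (0.7385, 0.6708, 0.0197, 0.0648)

ω' = (-1.0731, 1.5066, 1.0533)
q' = (0.7385, 0.6708, 0.0197, 0.0648)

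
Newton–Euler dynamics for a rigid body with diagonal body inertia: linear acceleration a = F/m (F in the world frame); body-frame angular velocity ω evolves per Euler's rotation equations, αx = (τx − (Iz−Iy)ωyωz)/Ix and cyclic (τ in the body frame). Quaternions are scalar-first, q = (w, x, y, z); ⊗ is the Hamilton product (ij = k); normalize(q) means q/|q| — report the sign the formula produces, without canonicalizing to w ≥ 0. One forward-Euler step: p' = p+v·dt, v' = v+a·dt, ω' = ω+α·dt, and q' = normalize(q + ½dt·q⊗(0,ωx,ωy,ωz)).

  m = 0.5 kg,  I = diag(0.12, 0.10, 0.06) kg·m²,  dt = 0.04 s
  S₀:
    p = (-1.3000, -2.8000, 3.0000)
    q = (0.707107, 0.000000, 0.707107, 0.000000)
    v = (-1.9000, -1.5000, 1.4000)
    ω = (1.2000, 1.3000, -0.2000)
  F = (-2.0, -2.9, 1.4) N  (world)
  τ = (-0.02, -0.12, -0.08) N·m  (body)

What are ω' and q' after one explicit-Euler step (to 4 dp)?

precession coupling ω×(Iω) = (0.0104, -0.0144, -0.0312)
α = I⁻¹(τ − ω×Iω) = (-0.2533, -1.0560, -0.8133)
new body rate ω' = (1.1899, 1.2578, -0.2325)
2q̇ = q⊗(0,ω) = (-0.9192391, 0.7071070, 0.9192391, -0.9899498)
q' = normalize(q + ½dt·q⊗(0,ω)) = (0.6883, 0.0141, 0.7250, -0.0198)

ω' = (1.1899, 1.2578, -0.2325)
q' = (0.6883, 0.0141, 0.7250, -0.0198)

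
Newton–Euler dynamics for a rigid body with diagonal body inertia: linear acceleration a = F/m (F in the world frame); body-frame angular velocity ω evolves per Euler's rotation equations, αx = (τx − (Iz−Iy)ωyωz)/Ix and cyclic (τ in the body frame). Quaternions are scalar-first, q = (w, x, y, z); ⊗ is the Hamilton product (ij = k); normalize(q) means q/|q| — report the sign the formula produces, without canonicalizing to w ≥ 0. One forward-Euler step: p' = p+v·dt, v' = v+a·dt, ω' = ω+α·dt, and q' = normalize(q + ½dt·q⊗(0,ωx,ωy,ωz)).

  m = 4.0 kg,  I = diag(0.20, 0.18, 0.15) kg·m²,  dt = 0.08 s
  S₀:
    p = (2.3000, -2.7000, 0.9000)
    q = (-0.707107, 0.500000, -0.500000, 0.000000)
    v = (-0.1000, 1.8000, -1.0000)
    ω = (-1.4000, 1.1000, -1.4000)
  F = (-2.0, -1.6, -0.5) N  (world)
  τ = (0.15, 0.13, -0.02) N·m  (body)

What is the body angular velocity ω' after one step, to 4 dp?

ω' = (-1.3585, 1.1142, -1.4271)

precession coupling ω×(Iω) = (0.0462, 0.0980, 0.0308)
α = I⁻¹(τ − ω×Iω) = (0.5190, 0.1778, -0.3387)
ω' = ω + α·dt = (-1.3585, 1.1142, -1.4271)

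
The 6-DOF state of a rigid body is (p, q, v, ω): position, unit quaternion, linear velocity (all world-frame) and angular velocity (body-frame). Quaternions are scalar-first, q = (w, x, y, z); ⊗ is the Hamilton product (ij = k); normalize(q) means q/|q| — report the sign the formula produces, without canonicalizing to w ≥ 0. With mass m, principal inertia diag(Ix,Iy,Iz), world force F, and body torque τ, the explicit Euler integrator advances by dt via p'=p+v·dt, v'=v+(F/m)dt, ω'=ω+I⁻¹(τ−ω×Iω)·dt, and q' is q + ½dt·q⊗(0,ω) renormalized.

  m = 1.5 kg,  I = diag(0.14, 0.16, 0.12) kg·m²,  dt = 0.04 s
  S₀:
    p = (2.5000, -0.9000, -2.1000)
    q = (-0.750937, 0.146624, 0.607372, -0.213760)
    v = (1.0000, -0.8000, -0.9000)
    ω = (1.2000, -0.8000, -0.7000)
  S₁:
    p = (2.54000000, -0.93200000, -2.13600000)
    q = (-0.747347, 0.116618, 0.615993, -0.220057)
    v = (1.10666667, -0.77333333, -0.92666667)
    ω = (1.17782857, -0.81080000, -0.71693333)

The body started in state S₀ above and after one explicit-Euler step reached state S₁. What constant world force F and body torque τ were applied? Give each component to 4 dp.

Δω = ω₁−ω₀ = (-0.02217143, -0.01080000, -0.01693333)
precession coupling = (-0.0224, -0.0168, -0.0192)
I·α + gyro = (-0.1000, -0.0600, -0.0700)
Δv = v₁−v₀ = (0.10666667, 0.02666667, -0.02666667)
applied force F = (4.0000, 1.0000, -1.0000)

F = (4.0000, 1.0000, -1.0000)
τ = (-0.1000, -0.0600, -0.0700)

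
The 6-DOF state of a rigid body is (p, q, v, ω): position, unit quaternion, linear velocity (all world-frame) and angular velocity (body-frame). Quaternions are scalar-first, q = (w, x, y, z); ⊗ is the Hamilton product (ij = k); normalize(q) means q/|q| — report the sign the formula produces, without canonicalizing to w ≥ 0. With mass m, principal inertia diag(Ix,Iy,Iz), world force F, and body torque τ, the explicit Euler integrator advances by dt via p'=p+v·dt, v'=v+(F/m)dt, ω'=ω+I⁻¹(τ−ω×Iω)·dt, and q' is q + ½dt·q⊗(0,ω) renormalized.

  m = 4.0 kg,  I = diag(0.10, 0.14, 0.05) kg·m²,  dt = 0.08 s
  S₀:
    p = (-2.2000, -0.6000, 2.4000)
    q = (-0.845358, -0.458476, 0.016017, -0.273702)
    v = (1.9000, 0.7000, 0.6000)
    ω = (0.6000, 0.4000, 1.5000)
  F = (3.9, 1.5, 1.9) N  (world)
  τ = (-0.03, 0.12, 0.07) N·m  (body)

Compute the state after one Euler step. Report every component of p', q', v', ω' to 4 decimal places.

gyro term ω×Iω = (-0.0540, 0.0450, 0.0096)
(τ − ω×Iω)/I = (0.2400, 0.5357, 1.2080)
new body rate ω' = (0.6192, 0.4429, 1.5966)
q⊗(0,ω) = (0.6792318, -0.3737085, 0.1853496, -1.4610376)
q' = normalize(q + ½dt·q⊗(0,ω)) = (-0.8164, -0.4724, 0.0234, -0.3314)
p + v·dt = (-2.0480, -0.5440, 2.4480)
v' = v + a·dt = (1.9780, 0.7300, 0.6380)

p' = (-2.0480, -0.5440, 2.4480)
q' = (-0.8164, -0.4724, 0.0234, -0.3314)
v' = (1.9780, 0.7300, 0.6380)
ω' = (0.6192, 0.4429, 1.5966)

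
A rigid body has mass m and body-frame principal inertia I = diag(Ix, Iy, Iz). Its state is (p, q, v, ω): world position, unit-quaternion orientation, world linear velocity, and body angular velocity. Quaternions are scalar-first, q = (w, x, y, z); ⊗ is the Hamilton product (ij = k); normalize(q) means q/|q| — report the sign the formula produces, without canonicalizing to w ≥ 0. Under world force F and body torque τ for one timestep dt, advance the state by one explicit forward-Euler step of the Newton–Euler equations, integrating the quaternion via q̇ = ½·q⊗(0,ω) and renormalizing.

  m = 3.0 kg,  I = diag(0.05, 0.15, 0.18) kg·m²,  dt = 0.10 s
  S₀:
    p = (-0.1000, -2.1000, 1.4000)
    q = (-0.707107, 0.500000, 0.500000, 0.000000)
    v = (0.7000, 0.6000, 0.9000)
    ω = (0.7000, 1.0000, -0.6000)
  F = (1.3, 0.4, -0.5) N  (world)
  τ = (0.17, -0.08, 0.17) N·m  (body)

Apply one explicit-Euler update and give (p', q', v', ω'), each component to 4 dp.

p' = (-0.0300, -2.0400, 1.4900)
q' = (-0.7479, 0.4592, 0.4785, 0.0286)
v' = (0.7433, 0.6133, 0.8833)
ω' = (1.0760, 0.9103, -0.5444)

α = I⁻¹(τ − ω×Iω) = (3.7600, -0.8973, 0.5556)
new body rate ω' = (1.0760, 0.9103, -0.5444)
q⊗(0,ω) = (-0.8500000, -0.7949749, -0.4071070, 0.5742642)
q' = normalize(q + ½dt·q⊗(0,ω)) = (-0.7479, 0.4592, 0.4785, 0.0286)
new position p' = (-0.0300, -2.0400, 1.4900)
new velocity v' = (0.7433, 0.6133, 0.8833)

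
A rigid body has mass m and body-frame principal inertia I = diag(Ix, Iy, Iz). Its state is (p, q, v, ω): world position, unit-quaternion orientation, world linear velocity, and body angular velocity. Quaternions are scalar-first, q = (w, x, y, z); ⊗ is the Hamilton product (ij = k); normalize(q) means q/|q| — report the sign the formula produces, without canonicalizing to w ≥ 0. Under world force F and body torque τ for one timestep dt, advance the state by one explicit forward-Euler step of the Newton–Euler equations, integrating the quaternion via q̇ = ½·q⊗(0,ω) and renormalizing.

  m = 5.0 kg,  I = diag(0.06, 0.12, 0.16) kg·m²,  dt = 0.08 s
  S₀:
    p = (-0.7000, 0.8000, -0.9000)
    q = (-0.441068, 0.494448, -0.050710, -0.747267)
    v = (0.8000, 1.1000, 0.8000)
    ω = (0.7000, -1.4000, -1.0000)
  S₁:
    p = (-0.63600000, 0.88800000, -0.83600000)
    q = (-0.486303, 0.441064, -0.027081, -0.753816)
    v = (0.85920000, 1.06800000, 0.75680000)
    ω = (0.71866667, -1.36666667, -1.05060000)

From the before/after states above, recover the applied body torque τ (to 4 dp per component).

τ = (0.0700, 0.1200, -0.1600)

rate change Δω = (0.01866667, 0.03333333, -0.05060000)
gyro term ω₀×Iω₀ = (0.0560, 0.0700, -0.0588)
applied torque τ = (0.0700, 0.1200, -0.1600)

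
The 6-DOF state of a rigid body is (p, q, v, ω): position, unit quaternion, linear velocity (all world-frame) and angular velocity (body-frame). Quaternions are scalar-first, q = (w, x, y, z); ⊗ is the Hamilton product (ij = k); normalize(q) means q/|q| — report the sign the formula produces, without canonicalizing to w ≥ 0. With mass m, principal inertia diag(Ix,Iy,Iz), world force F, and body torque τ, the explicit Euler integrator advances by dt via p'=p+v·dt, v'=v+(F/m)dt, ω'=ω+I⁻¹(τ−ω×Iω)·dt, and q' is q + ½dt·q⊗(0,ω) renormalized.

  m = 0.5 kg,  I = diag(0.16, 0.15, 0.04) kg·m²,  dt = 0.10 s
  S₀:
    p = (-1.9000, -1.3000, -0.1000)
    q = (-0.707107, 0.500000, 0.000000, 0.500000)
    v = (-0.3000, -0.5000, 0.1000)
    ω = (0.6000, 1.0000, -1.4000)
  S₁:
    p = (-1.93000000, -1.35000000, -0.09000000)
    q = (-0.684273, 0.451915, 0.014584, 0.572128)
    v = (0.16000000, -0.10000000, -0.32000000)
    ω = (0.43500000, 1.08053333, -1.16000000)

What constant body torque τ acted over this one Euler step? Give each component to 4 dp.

τ = (-0.1100, 0.0200, 0.0900)

Δω = ω₁−ω₀ = (-0.16500000, 0.08053333, 0.24000000)
gyro term ω₀×Iω₀ = (0.1540, -0.1008, -0.0060)
applied torque τ = (-0.1100, 0.0200, 0.0900)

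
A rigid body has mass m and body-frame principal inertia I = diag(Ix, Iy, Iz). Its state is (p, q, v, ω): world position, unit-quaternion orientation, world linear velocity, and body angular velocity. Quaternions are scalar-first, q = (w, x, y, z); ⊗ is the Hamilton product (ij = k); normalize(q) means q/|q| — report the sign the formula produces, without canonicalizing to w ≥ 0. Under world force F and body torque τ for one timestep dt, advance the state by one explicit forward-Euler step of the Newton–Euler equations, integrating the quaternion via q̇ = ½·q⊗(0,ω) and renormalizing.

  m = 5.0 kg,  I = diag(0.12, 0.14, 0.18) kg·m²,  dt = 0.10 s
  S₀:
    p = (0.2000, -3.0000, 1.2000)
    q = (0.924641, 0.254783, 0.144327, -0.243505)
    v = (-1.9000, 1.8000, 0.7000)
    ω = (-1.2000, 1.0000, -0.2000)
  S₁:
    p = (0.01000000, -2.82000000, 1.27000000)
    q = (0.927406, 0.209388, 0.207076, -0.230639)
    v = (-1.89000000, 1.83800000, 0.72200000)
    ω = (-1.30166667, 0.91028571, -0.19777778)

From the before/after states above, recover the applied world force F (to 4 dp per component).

velocity change Δv = (0.01000000, 0.03800000, 0.02200000)
m·(v₁−v₀)/dt = (0.5000, 1.9000, 1.1000)

F = (0.5000, 1.9000, 1.1000)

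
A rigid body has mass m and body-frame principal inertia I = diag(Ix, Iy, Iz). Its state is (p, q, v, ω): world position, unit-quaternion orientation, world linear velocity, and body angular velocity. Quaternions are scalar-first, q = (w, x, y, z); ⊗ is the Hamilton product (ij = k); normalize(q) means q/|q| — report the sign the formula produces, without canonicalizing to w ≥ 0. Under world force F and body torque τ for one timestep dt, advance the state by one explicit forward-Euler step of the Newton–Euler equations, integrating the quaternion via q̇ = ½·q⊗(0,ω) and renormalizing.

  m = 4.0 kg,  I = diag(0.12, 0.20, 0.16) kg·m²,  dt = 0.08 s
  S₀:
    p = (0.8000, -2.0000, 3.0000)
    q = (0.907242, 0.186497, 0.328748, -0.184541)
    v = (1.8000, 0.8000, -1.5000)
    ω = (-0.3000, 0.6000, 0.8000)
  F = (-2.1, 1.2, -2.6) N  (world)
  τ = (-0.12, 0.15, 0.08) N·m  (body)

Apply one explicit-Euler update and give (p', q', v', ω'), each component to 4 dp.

linear accel F/m = (-0.5250, 0.3000, -0.6500)
p + v·dt = (0.9440, -1.9360, 2.8800)
v' = v + a·dt = (1.7580, 0.8240, -1.5520)
precession coupling ω×(Iω) = (-0.0192, 0.0096, -0.0144)
(τ − ω×Iω)/I = (-0.8400, 0.7020, 0.5900)
new body rate ω' = (-0.3672, 0.6562, 0.8472)
Hamilton product q⊗(0,ω) = (0.0063331, 0.1015504, 0.4505099, 0.9363162)
q' = normalize(q + ½dt·q⊗(0,ω)) = (0.9067, 0.1904, 0.3465, -0.1470)

p' = (0.9440, -1.9360, 2.8800)
q' = (0.9067, 0.1904, 0.3465, -0.1470)
v' = (1.7580, 0.8240, -1.5520)
ω' = (-0.3672, 0.6562, 0.8472)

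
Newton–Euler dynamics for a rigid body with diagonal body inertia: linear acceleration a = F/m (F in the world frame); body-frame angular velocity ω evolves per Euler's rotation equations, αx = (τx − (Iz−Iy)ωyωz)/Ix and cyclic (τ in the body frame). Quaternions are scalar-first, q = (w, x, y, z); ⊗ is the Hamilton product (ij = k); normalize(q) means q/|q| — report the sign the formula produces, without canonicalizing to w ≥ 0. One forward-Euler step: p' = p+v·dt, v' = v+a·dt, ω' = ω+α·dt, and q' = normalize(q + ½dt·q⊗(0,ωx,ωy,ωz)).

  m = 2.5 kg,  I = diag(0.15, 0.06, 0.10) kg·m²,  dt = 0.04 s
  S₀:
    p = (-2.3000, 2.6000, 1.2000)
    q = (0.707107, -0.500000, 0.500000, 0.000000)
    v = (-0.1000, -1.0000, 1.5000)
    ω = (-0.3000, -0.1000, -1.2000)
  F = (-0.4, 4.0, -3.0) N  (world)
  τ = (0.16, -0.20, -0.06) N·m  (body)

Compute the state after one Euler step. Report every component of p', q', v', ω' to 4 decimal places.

ω×(Iω) gyroscopic = (0.0048, 0.0180, -0.0027)
(τ − ω×Iω)/I = (1.0347, -3.6333, -0.5730)
ω + α·dt = (-0.2586, -0.2453, -1.2229)
2q̇ = q⊗(0,ω) = (-0.1000000, -0.8121321, -0.6707107, -0.6485284)
updated quaternion q' = (0.7049, -0.5161, 0.4864, -0.0130)
a = F/m = (-0.1600, 1.6000, -1.2000)
p + v·dt = (-2.3040, 2.5600, 1.2600)
new velocity v' = (-0.1064, -0.9360, 1.4520)

p' = (-2.3040, 2.5600, 1.2600)
q' = (0.7049, -0.5161, 0.4864, -0.0130)
v' = (-0.1064, -0.9360, 1.4520)
ω' = (-0.2586, -0.2453, -1.2229)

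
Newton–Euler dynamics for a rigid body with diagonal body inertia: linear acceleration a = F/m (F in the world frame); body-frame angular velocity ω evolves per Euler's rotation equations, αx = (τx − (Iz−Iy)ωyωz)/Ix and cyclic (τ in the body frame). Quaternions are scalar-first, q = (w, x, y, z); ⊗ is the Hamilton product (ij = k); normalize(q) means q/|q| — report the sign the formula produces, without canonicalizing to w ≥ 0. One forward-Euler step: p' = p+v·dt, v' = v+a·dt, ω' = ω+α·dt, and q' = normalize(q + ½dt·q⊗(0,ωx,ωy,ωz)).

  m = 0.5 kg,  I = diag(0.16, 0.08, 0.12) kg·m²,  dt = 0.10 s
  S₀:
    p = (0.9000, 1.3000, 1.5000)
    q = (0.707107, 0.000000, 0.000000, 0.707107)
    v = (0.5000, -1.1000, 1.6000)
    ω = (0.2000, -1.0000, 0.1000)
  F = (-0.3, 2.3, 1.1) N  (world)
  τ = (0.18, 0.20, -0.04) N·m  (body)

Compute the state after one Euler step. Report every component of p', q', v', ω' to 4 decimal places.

linear accel F/m = (-0.6000, 4.6000, 2.2000)
new position p' = (0.9500, 1.1900, 1.6600)
new velocity v' = (0.4400, -0.6400, 1.8200)
α = I⁻¹(τ − ω×Iω) = (1.1500, 2.4900, -0.4667)
ω' = ω + α·dt = (0.3150, -0.7510, 0.0533)
2q̇ = q⊗(0,ω) = (-0.0707107, 0.8485284, -0.5656856, 0.0707107)
q' = normalize(q + ½dt·q⊗(0,ω)) = (0.7026, 0.0424, -0.0282, 0.7097)

p' = (0.9500, 1.1900, 1.6600)
q' = (0.7026, 0.0424, -0.0282, 0.7097)
v' = (0.4400, -0.6400, 1.8200)
ω' = (0.3150, -0.7510, 0.0533)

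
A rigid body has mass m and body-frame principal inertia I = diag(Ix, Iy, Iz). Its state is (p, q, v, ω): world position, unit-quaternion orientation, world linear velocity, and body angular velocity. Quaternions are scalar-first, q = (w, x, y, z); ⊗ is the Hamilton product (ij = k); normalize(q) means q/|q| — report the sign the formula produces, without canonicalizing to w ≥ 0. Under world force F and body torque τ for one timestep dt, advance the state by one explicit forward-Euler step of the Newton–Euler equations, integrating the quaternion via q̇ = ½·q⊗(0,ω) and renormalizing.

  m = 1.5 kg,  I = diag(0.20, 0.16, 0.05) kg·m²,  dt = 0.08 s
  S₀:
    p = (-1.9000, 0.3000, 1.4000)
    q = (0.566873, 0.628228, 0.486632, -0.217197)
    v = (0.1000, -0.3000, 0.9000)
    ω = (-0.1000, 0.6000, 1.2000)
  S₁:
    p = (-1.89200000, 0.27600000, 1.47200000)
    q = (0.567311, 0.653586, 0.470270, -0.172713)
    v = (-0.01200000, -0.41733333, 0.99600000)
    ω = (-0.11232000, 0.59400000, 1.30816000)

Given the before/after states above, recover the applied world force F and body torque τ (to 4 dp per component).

rate change Δω = (-0.01232000, -0.00600000, 0.10816000)
I·α + gyro = (-0.1100, -0.0300, 0.0700)
velocity change Δv = (-0.11200000, -0.11733333, 0.09600000)
F = m·Δv/dt = (-2.1000, -2.2000, 1.8000)

F = (-2.1000, -2.2000, 1.8000)
τ = (-0.1100, -0.0300, 0.0700)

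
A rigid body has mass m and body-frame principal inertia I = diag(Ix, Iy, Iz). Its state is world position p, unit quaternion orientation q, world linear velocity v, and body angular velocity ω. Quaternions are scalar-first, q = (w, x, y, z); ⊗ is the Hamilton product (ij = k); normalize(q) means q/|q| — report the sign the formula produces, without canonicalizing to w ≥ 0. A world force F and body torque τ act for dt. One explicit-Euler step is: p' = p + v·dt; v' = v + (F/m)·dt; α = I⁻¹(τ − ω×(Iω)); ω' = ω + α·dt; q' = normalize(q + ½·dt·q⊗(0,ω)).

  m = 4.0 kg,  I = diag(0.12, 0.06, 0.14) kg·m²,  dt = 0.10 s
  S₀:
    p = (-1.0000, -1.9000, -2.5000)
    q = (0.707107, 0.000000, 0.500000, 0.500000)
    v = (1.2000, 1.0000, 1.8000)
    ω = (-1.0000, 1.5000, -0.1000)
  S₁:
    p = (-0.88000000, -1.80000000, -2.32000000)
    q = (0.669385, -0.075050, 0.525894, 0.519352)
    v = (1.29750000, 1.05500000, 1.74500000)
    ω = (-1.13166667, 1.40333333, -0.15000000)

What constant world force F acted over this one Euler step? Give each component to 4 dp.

v₁ − v₀ = (0.09750000, 0.05500000, -0.05500000)
applied force F = (3.9000, 2.2000, -2.2000)

F = (3.9000, 2.2000, -2.2000)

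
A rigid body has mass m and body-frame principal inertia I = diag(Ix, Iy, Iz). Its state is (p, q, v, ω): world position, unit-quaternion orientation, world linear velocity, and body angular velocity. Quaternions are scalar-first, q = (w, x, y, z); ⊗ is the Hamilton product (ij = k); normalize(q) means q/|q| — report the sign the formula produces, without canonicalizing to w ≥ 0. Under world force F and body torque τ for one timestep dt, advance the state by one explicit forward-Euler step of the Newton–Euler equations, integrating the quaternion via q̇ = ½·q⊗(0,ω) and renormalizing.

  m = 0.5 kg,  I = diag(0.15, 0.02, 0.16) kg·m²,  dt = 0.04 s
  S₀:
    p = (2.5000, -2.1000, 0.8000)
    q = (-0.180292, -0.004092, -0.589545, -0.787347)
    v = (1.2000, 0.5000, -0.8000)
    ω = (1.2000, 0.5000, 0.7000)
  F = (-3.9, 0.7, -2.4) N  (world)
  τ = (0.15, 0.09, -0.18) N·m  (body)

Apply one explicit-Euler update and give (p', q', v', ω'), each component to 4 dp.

α = I⁻¹(τ − ω×Iω) = (0.6733, 4.9200, -0.6375)
new body rate ω' = (1.2269, 0.6968, 0.6745)
q⊗(0,ω) = (0.8508258, -0.2353584, -1.0320980, 0.5792036)
q' = normalize(q + ½dt·q⊗(0,ω)) = (-0.1632, -0.0088, -0.6099, -0.7754)
linear accel F/m = (-7.8000, 1.4000, -4.8000)
new position p' = (2.5480, -2.0800, 0.7680)
v' = v + a·dt = (0.8880, 0.5560, -0.9920)

p' = (2.5480, -2.0800, 0.7680)
q' = (-0.1632, -0.0088, -0.6099, -0.7754)
v' = (0.8880, 0.5560, -0.9920)
ω' = (1.2269, 0.6968, 0.6745)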